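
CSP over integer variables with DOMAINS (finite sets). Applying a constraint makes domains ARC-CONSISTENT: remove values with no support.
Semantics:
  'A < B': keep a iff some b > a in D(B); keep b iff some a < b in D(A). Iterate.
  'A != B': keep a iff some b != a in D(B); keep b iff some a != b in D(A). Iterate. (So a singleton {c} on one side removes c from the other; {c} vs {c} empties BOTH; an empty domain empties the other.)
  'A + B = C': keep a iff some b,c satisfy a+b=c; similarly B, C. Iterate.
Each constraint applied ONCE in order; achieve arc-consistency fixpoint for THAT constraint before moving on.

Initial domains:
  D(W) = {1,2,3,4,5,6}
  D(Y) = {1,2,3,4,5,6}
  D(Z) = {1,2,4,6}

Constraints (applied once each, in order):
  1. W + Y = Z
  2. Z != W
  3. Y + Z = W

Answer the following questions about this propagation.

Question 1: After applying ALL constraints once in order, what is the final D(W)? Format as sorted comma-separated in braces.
Answer: {3,4,5}

Derivation:
Constraint 1 (W + Y = Z) on D(W)={1,2,3,4,5,6} D(Y)={1,2,3,4,5,6} D(Z)={1,2,4,6}: W {1,2,3,4,5,6}->{1,2,3,4,5}; Y {1,2,3,4,5,6}->{1,2,3,4,5}; Z {1,2,4,6}->{2,4,6}
Constraint 2 (Z != W) on D(Z)={2,4,6} D(W)={1,2,3,4,5}: no change
Constraint 3 (Y + Z = W) on D(Y)={1,2,3,4,5} D(Z)={2,4,6} D(W)={1,2,3,4,5}: Y {1,2,3,4,5}->{1,2,3}; Z {2,4,6}->{2,4}; W {1,2,3,4,5}->{3,4,5}
So after all 3 constraints: D(W) = {3,4,5}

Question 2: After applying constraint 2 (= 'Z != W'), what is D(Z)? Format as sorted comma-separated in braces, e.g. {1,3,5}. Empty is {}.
Answer: {2,4,6}

Derivation:
Constraint 1 (W + Y = Z) on D(W)={1,2,3,4,5,6} D(Y)={1,2,3,4,5,6} D(Z)={1,2,4,6}: W {1,2,3,4,5,6}->{1,2,3,4,5}; Y {1,2,3,4,5,6}->{1,2,3,4,5}; Z {1,2,4,6}->{2,4,6}
Constraint 2 (Z != W) on D(Z)={2,4,6} D(W)={1,2,3,4,5}: no change
So after constraint 2: D(Z) = {2,4,6}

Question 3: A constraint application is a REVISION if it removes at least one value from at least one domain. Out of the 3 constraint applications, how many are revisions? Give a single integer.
Answer: 2

Derivation:
Constraint 1 (W + Y = Z) on D(W)={1,2,3,4,5,6} D(Y)={1,2,3,4,5,6} D(Z)={1,2,4,6}: W {1,2,3,4,5,6}->{1,2,3,4,5}; Y {1,2,3,4,5,6}->{1,2,3,4,5}; Z {1,2,4,6}->{2,4,6} => REVISION
Constraint 2 (Z != W) on D(Z)={2,4,6} D(W)={1,2,3,4,5}: no change => not a revision
Constraint 3 (Y + Z = W) on D(Y)={1,2,3,4,5} D(Z)={2,4,6} D(W)={1,2,3,4,5}: Y {1,2,3,4,5}->{1,2,3}; Z {2,4,6}->{2,4}; W {1,2,3,4,5}->{3,4,5} => REVISION
Total revisions = 2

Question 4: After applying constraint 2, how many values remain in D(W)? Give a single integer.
Constraint 1 (W + Y = Z) on D(W)={1,2,3,4,5,6} D(Y)={1,2,3,4,5,6} D(Z)={1,2,4,6}: W {1,2,3,4,5,6}->{1,2,3,4,5}; Y {1,2,3,4,5,6}->{1,2,3,4,5}; Z {1,2,4,6}->{2,4,6}
Constraint 2 (Z != W) on D(Z)={2,4,6} D(W)={1,2,3,4,5}: no change
So after constraint 2: D(W)={1,2,3,4,5}, size = 5

Answer: 5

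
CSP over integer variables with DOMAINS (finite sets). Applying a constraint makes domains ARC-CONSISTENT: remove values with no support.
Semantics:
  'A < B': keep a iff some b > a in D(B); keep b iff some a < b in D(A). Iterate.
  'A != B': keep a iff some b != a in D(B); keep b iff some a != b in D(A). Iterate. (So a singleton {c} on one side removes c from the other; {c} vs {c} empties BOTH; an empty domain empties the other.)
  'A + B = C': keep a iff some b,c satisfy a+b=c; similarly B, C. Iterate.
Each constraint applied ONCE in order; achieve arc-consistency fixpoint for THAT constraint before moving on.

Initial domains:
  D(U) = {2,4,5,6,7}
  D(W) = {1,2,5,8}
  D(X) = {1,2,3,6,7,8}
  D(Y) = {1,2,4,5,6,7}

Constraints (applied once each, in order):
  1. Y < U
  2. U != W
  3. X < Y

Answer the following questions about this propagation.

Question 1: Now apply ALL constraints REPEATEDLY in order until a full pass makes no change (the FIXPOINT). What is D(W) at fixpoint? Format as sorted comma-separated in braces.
pass 0 (initial): D(W)={1,2,5,8}
pass 1: X {1,2,3,6,7,8}->{1,2,3}; Y {1,2,4,5,6,7}->{2,4,5,6}
pass 2: U {2,4,5,6,7}->{4,5,6,7}
pass 3: no change
Fixpoint after 3 passes: D(W) = {1,2,5,8}

Answer: {1,2,5,8}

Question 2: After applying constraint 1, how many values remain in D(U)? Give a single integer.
Answer: 5

Derivation:
Constraint 1 (Y < U) on D(Y)={1,2,4,5,6,7} D(U)={2,4,5,6,7}: Y {1,2,4,5,6,7}->{1,2,4,5,6}
So after constraint 1: D(U)={2,4,5,6,7}, size = 5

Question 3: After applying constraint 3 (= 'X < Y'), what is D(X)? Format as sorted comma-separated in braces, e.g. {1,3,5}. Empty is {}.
Answer: {1,2,3}

Derivation:
Constraint 1 (Y < U) on D(Y)={1,2,4,5,6,7} D(U)={2,4,5,6,7}: Y {1,2,4,5,6,7}->{1,2,4,5,6}
Constraint 2 (U != W) on D(U)={2,4,5,6,7} D(W)={1,2,5,8}: no change
Constraint 3 (X < Y) on D(X)={1,2,3,6,7,8} D(Y)={1,2,4,5,6}: X {1,2,3,6,7,8}->{1,2,3}; Y {1,2,4,5,6}->{2,4,5,6}
So after constraint 3: D(X) = {1,2,3}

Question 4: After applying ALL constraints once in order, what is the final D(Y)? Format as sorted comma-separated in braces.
Answer: {2,4,5,6}

Derivation:
Constraint 1 (Y < U) on D(Y)={1,2,4,5,6,7} D(U)={2,4,5,6,7}: Y {1,2,4,5,6,7}->{1,2,4,5,6}
Constraint 2 (U != W) on D(U)={2,4,5,6,7} D(W)={1,2,5,8}: no change
Constraint 3 (X < Y) on D(X)={1,2,3,6,7,8} D(Y)={1,2,4,5,6}: X {1,2,3,6,7,8}->{1,2,3}; Y {1,2,4,5,6}->{2,4,5,6}
So after all 3 constraints: D(Y) = {2,4,5,6}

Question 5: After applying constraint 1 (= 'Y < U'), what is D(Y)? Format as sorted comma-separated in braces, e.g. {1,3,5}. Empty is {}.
Constraint 1 (Y < U) on D(Y)={1,2,4,5,6,7} D(U)={2,4,5,6,7}: Y {1,2,4,5,6,7}->{1,2,4,5,6}
So after constraint 1: D(Y) = {1,2,4,5,6}

Answer: {1,2,4,5,6}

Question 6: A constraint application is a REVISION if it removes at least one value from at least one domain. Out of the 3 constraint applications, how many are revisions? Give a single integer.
Answer: 2

Derivation:
Constraint 1 (Y < U) on D(Y)={1,2,4,5,6,7} D(U)={2,4,5,6,7}: Y {1,2,4,5,6,7}->{1,2,4,5,6} => REVISION
Constraint 2 (U != W) on D(U)={2,4,5,6,7} D(W)={1,2,5,8}: no change => not a revision
Constraint 3 (X < Y) on D(X)={1,2,3,6,7,8} D(Y)={1,2,4,5,6}: X {1,2,3,6,7,8}->{1,2,3}; Y {1,2,4,5,6}->{2,4,5,6} => REVISION
Total revisions = 2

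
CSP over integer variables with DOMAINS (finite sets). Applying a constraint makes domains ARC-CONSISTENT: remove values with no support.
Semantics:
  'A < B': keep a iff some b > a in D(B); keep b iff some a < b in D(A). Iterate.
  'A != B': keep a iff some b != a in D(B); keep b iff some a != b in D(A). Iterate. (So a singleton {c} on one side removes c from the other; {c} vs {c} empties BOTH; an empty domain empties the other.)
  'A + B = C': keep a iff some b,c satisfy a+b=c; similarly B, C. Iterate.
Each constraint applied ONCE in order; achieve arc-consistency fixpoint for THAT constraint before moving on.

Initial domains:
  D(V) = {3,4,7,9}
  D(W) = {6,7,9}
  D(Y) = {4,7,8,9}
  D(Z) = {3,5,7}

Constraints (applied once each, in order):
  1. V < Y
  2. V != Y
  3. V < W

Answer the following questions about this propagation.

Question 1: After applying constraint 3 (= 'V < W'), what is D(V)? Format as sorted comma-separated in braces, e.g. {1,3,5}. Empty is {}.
Answer: {3,4,7}

Derivation:
Constraint 1 (V < Y) on D(V)={3,4,7,9} D(Y)={4,7,8,9}: V {3,4,7,9}->{3,4,7}
Constraint 2 (V != Y) on D(V)={3,4,7} D(Y)={4,7,8,9}: no change
Constraint 3 (V < W) on D(V)={3,4,7} D(W)={6,7,9}: no change
So after constraint 3: D(V) = {3,4,7}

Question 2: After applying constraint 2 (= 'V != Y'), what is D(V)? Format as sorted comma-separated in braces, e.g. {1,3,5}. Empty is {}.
Answer: {3,4,7}

Derivation:
Constraint 1 (V < Y) on D(V)={3,4,7,9} D(Y)={4,7,8,9}: V {3,4,7,9}->{3,4,7}
Constraint 2 (V != Y) on D(V)={3,4,7} D(Y)={4,7,8,9}: no change
So after constraint 2: D(V) = {3,4,7}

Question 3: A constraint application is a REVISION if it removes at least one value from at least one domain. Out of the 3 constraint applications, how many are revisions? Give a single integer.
Answer: 1

Derivation:
Constraint 1 (V < Y) on D(V)={3,4,7,9} D(Y)={4,7,8,9}: V {3,4,7,9}->{3,4,7} => REVISION
Constraint 2 (V != Y) on D(V)={3,4,7} D(Y)={4,7,8,9}: no change => not a revision
Constraint 3 (V < W) on D(V)={3,4,7} D(W)={6,7,9}: no change => not a revision
Total revisions = 1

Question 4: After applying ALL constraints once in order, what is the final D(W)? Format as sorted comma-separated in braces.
Answer: {6,7,9}

Derivation:
Constraint 1 (V < Y) on D(V)={3,4,7,9} D(Y)={4,7,8,9}: V {3,4,7,9}->{3,4,7}
Constraint 2 (V != Y) on D(V)={3,4,7} D(Y)={4,7,8,9}: no change
Constraint 3 (V < W) on D(V)={3,4,7} D(W)={6,7,9}: no change
So after all 3 constraints: D(W) = {6,7,9}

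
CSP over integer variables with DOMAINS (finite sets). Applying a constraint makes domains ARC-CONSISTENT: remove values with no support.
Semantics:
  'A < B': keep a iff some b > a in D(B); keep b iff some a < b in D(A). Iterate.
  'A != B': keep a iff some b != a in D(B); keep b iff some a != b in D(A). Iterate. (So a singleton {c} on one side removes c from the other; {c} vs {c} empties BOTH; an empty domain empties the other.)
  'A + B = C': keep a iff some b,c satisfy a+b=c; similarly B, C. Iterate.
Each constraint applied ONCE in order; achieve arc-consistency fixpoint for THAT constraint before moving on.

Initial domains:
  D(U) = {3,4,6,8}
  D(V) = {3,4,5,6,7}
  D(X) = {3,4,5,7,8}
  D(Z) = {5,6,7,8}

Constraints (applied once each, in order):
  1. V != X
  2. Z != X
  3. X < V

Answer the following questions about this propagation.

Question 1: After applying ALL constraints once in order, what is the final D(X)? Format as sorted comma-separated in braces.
Constraint 1 (V != X) on D(V)={3,4,5,6,7} D(X)={3,4,5,7,8}: no change
Constraint 2 (Z != X) on D(Z)={5,6,7,8} D(X)={3,4,5,7,8}: no change
Constraint 3 (X < V) on D(X)={3,4,5,7,8} D(V)={3,4,5,6,7}: X {3,4,5,7,8}->{3,4,5}; V {3,4,5,6,7}->{4,5,6,7}
So after all 3 constraints: D(X) = {3,4,5}

Answer: {3,4,5}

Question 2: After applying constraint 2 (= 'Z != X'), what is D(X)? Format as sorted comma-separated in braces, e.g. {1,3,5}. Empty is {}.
Answer: {3,4,5,7,8}

Derivation:
Constraint 1 (V != X) on D(V)={3,4,5,6,7} D(X)={3,4,5,7,8}: no change
Constraint 2 (Z != X) on D(Z)={5,6,7,8} D(X)={3,4,5,7,8}: no change
So after constraint 2: D(X) = {3,4,5,7,8}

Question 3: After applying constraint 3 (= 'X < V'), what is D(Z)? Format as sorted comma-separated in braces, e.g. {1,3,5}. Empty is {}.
Constraint 1 (V != X) on D(V)={3,4,5,6,7} D(X)={3,4,5,7,8}: no change
Constraint 2 (Z != X) on D(Z)={5,6,7,8} D(X)={3,4,5,7,8}: no change
Constraint 3 (X < V) on D(X)={3,4,5,7,8} D(V)={3,4,5,6,7}: X {3,4,5,7,8}->{3,4,5}; V {3,4,5,6,7}->{4,5,6,7}
So after constraint 3: D(Z) = {5,6,7,8}

Answer: {5,6,7,8}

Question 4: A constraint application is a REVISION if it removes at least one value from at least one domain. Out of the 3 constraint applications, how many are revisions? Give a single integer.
Constraint 1 (V != X) on D(V)={3,4,5,6,7} D(X)={3,4,5,7,8}: no change => not a revision
Constraint 2 (Z != X) on D(Z)={5,6,7,8} D(X)={3,4,5,7,8}: no change => not a revision
Constraint 3 (X < V) on D(X)={3,4,5,7,8} D(V)={3,4,5,6,7}: X {3,4,5,7,8}->{3,4,5}; V {3,4,5,6,7}->{4,5,6,7} => REVISION
Total revisions = 1

Answer: 1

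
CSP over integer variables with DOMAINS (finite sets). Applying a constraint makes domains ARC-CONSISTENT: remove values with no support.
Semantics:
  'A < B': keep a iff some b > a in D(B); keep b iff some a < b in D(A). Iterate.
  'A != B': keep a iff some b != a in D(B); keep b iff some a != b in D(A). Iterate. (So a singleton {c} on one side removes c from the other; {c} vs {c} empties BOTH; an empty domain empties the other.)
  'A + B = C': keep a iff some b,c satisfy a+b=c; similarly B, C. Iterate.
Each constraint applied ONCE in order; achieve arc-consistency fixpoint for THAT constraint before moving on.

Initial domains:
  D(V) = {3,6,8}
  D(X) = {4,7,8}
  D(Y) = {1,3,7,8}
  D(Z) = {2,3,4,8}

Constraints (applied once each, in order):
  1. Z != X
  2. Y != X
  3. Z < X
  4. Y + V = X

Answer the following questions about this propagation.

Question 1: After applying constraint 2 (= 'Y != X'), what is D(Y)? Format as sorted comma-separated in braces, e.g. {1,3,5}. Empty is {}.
Answer: {1,3,7,8}

Derivation:
Constraint 1 (Z != X) on D(Z)={2,3,4,8} D(X)={4,7,8}: no change
Constraint 2 (Y != X) on D(Y)={1,3,7,8} D(X)={4,7,8}: no change
So after constraint 2: D(Y) = {1,3,7,8}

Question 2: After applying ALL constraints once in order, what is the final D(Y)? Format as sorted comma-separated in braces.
Constraint 1 (Z != X) on D(Z)={2,3,4,8} D(X)={4,7,8}: no change
Constraint 2 (Y != X) on D(Y)={1,3,7,8} D(X)={4,7,8}: no change
Constraint 3 (Z < X) on D(Z)={2,3,4,8} D(X)={4,7,8}: Z {2,3,4,8}->{2,3,4}
Constraint 4 (Y + V = X) on D(Y)={1,3,7,8} D(V)={3,6,8} D(X)={4,7,8}: Y {1,3,7,8}->{1}; V {3,6,8}->{3,6}; X {4,7,8}->{4,7}
So after all 4 constraints: D(Y) = {1}

Answer: {1}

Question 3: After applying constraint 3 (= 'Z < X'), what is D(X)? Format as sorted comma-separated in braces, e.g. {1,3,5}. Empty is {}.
Constraint 1 (Z != X) on D(Z)={2,3,4,8} D(X)={4,7,8}: no change
Constraint 2 (Y != X) on D(Y)={1,3,7,8} D(X)={4,7,8}: no change
Constraint 3 (Z < X) on D(Z)={2,3,4,8} D(X)={4,7,8}: Z {2,3,4,8}->{2,3,4}
So after constraint 3: D(X) = {4,7,8}

Answer: {4,7,8}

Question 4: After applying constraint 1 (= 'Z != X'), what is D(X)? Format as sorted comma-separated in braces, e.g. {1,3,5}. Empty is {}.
Answer: {4,7,8}

Derivation:
Constraint 1 (Z != X) on D(Z)={2,3,4,8} D(X)={4,7,8}: no change
So after constraint 1: D(X) = {4,7,8}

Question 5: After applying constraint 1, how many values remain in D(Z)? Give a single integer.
Constraint 1 (Z != X) on D(Z)={2,3,4,8} D(X)={4,7,8}: no change
So after constraint 1: D(Z)={2,3,4,8}, size = 4

Answer: 4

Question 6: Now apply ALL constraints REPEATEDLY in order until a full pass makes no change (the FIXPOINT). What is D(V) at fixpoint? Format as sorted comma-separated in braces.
pass 0 (initial): D(V)={3,6,8}
pass 1: V {3,6,8}->{3,6}; X {4,7,8}->{4,7}; Y {1,3,7,8}->{1}; Z {2,3,4,8}->{2,3,4}
pass 2: no change
Fixpoint after 2 passes: D(V) = {3,6}

Answer: {3,6}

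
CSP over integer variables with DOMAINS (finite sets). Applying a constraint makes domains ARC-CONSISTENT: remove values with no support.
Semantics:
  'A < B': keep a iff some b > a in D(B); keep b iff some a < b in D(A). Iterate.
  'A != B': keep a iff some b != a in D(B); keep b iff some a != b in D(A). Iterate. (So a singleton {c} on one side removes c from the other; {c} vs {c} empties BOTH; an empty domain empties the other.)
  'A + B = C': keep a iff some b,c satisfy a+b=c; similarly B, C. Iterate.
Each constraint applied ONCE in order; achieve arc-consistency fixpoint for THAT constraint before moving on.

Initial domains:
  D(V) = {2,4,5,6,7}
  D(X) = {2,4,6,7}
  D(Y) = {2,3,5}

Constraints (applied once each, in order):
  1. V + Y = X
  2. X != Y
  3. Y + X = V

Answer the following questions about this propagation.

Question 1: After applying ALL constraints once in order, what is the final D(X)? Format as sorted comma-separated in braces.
Constraint 1 (V + Y = X) on D(V)={2,4,5,6,7} D(Y)={2,3,5} D(X)={2,4,6,7}: V {2,4,5,6,7}->{2,4,5}; X {2,4,6,7}->{4,6,7}
Constraint 2 (X != Y) on D(X)={4,6,7} D(Y)={2,3,5}: no change
Constraint 3 (Y + X = V) on D(Y)={2,3,5} D(X)={4,6,7} D(V)={2,4,5}: Y {2,3,5}->{}; X {4,6,7}->{}; V {2,4,5}->{}
So after all 3 constraints: D(X) = {}

Answer: {}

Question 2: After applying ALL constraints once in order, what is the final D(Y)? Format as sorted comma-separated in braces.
Answer: {}

Derivation:
Constraint 1 (V + Y = X) on D(V)={2,4,5,6,7} D(Y)={2,3,5} D(X)={2,4,6,7}: V {2,4,5,6,7}->{2,4,5}; X {2,4,6,7}->{4,6,7}
Constraint 2 (X != Y) on D(X)={4,6,7} D(Y)={2,3,5}: no change
Constraint 3 (Y + X = V) on D(Y)={2,3,5} D(X)={4,6,7} D(V)={2,4,5}: Y {2,3,5}->{}; X {4,6,7}->{}; V {2,4,5}->{}
So after all 3 constraints: D(Y) = {}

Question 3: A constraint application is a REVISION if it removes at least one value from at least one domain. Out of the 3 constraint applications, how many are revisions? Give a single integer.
Answer: 2

Derivation:
Constraint 1 (V + Y = X) on D(V)={2,4,5,6,7} D(Y)={2,3,5} D(X)={2,4,6,7}: V {2,4,5,6,7}->{2,4,5}; X {2,4,6,7}->{4,6,7} => REVISION
Constraint 2 (X != Y) on D(X)={4,6,7} D(Y)={2,3,5}: no change => not a revision
Constraint 3 (Y + X = V) on D(Y)={2,3,5} D(X)={4,6,7} D(V)={2,4,5}: Y {2,3,5}->{}; X {4,6,7}->{}; V {2,4,5}->{} => REVISION
Total revisions = 2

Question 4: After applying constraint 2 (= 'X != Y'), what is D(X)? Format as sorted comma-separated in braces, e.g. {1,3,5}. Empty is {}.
Answer: {4,6,7}

Derivation:
Constraint 1 (V + Y = X) on D(V)={2,4,5,6,7} D(Y)={2,3,5} D(X)={2,4,6,7}: V {2,4,5,6,7}->{2,4,5}; X {2,4,6,7}->{4,6,7}
Constraint 2 (X != Y) on D(X)={4,6,7} D(Y)={2,3,5}: no change
So after constraint 2: D(X) = {4,6,7}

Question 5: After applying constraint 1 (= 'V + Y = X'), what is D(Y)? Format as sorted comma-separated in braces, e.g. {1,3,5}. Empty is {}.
Constraint 1 (V + Y = X) on D(V)={2,4,5,6,7} D(Y)={2,3,5} D(X)={2,4,6,7}: V {2,4,5,6,7}->{2,4,5}; X {2,4,6,7}->{4,6,7}
So after constraint 1: D(Y) = {2,3,5}

Answer: {2,3,5}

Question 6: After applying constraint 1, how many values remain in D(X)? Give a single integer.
Constraint 1 (V + Y = X) on D(V)={2,4,5,6,7} D(Y)={2,3,5} D(X)={2,4,6,7}: V {2,4,5,6,7}->{2,4,5}; X {2,4,6,7}->{4,6,7}
So after constraint 1: D(X)={4,6,7}, size = 3

Answer: 3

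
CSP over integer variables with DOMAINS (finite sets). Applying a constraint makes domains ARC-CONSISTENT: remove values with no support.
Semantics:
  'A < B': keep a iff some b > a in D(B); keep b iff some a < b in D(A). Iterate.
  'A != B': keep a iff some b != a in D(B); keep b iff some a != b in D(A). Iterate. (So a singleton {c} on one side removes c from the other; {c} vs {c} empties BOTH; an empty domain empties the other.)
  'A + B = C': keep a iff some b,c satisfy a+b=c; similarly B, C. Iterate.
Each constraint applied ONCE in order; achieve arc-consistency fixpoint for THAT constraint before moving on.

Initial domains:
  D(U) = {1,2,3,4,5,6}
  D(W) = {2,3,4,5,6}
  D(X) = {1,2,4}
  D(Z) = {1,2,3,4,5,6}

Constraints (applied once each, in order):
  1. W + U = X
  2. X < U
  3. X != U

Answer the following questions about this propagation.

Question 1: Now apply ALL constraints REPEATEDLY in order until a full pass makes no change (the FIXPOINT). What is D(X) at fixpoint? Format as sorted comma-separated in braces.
pass 0 (initial): D(X)={1,2,4}
pass 1: U {1,2,3,4,5,6}->{}; W {2,3,4,5,6}->{2,3}; X {1,2,4}->{}
pass 2: W {2,3}->{}
pass 3: no change
Fixpoint after 3 passes: D(X) = {}

Answer: {}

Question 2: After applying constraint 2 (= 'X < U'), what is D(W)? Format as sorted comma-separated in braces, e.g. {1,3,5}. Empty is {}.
Constraint 1 (W + U = X) on D(W)={2,3,4,5,6} D(U)={1,2,3,4,5,6} D(X)={1,2,4}: W {2,3,4,5,6}->{2,3}; U {1,2,3,4,5,6}->{1,2}; X {1,2,4}->{4}
Constraint 2 (X < U) on D(X)={4} D(U)={1,2}: X {4}->{}; U {1,2}->{}
So after constraint 2: D(W) = {2,3}

Answer: {2,3}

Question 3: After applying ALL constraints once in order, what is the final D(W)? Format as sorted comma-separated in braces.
Constraint 1 (W + U = X) on D(W)={2,3,4,5,6} D(U)={1,2,3,4,5,6} D(X)={1,2,4}: W {2,3,4,5,6}->{2,3}; U {1,2,3,4,5,6}->{1,2}; X {1,2,4}->{4}
Constraint 2 (X < U) on D(X)={4} D(U)={1,2}: X {4}->{}; U {1,2}->{}
Constraint 3 (X != U) on D(X)={} D(U)={}: no change
So after all 3 constraints: D(W) = {2,3}

Answer: {2,3}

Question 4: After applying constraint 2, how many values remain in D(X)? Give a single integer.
Answer: 0

Derivation:
Constraint 1 (W + U = X) on D(W)={2,3,4,5,6} D(U)={1,2,3,4,5,6} D(X)={1,2,4}: W {2,3,4,5,6}->{2,3}; U {1,2,3,4,5,6}->{1,2}; X {1,2,4}->{4}
Constraint 2 (X < U) on D(X)={4} D(U)={1,2}: X {4}->{}; U {1,2}->{}
So after constraint 2: D(X)={}, size = 0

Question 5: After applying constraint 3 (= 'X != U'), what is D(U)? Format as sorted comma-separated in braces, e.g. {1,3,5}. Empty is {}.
Answer: {}

Derivation:
Constraint 1 (W + U = X) on D(W)={2,3,4,5,6} D(U)={1,2,3,4,5,6} D(X)={1,2,4}: W {2,3,4,5,6}->{2,3}; U {1,2,3,4,5,6}->{1,2}; X {1,2,4}->{4}
Constraint 2 (X < U) on D(X)={4} D(U)={1,2}: X {4}->{}; U {1,2}->{}
Constraint 3 (X != U) on D(X)={} D(U)={}: no change
So after constraint 3: D(U) = {}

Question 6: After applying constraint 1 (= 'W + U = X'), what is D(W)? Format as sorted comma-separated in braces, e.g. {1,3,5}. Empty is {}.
Answer: {2,3}

Derivation:
Constraint 1 (W + U = X) on D(W)={2,3,4,5,6} D(U)={1,2,3,4,5,6} D(X)={1,2,4}: W {2,3,4,5,6}->{2,3}; U {1,2,3,4,5,6}->{1,2}; X {1,2,4}->{4}
So after constraint 1: D(W) = {2,3}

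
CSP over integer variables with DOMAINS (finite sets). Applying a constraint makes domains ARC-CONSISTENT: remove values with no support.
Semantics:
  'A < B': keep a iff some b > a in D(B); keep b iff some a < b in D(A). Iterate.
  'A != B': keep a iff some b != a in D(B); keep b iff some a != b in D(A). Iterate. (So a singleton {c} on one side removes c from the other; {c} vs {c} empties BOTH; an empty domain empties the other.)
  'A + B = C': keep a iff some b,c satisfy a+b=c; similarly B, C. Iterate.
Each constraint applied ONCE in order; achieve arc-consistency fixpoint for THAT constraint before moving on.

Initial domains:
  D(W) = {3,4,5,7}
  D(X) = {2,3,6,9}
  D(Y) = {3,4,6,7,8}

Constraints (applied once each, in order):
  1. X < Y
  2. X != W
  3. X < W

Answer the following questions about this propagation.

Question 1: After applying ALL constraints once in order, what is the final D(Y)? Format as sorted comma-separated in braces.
Constraint 1 (X < Y) on D(X)={2,3,6,9} D(Y)={3,4,6,7,8}: X {2,3,6,9}->{2,3,6}
Constraint 2 (X != W) on D(X)={2,3,6} D(W)={3,4,5,7}: no change
Constraint 3 (X < W) on D(X)={2,3,6} D(W)={3,4,5,7}: no change
So after all 3 constraints: D(Y) = {3,4,6,7,8}

Answer: {3,4,6,7,8}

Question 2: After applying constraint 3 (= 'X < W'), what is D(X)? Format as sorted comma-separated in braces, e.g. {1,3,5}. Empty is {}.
Answer: {2,3,6}

Derivation:
Constraint 1 (X < Y) on D(X)={2,3,6,9} D(Y)={3,4,6,7,8}: X {2,3,6,9}->{2,3,6}
Constraint 2 (X != W) on D(X)={2,3,6} D(W)={3,4,5,7}: no change
Constraint 3 (X < W) on D(X)={2,3,6} D(W)={3,4,5,7}: no change
So after constraint 3: D(X) = {2,3,6}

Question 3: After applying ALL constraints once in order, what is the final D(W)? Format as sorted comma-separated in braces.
Answer: {3,4,5,7}

Derivation:
Constraint 1 (X < Y) on D(X)={2,3,6,9} D(Y)={3,4,6,7,8}: X {2,3,6,9}->{2,3,6}
Constraint 2 (X != W) on D(X)={2,3,6} D(W)={3,4,5,7}: no change
Constraint 3 (X < W) on D(X)={2,3,6} D(W)={3,4,5,7}: no change
So after all 3 constraints: D(W) = {3,4,5,7}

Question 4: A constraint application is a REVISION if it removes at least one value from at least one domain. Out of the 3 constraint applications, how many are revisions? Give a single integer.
Constraint 1 (X < Y) on D(X)={2,3,6,9} D(Y)={3,4,6,7,8}: X {2,3,6,9}->{2,3,6} => REVISION
Constraint 2 (X != W) on D(X)={2,3,6} D(W)={3,4,5,7}: no change => not a revision
Constraint 3 (X < W) on D(X)={2,3,6} D(W)={3,4,5,7}: no change => not a revision
Total revisions = 1

Answer: 1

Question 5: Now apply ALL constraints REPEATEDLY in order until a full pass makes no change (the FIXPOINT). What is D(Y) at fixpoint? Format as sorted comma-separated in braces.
Answer: {3,4,6,7,8}

Derivation:
pass 0 (initial): D(Y)={3,4,6,7,8}
pass 1: X {2,3,6,9}->{2,3,6}
pass 2: no change
Fixpoint after 2 passes: D(Y) = {3,4,6,7,8}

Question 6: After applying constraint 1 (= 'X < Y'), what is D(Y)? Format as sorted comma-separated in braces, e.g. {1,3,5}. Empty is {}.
Answer: {3,4,6,7,8}

Derivation:
Constraint 1 (X < Y) on D(X)={2,3,6,9} D(Y)={3,4,6,7,8}: X {2,3,6,9}->{2,3,6}
So after constraint 1: D(Y) = {3,4,6,7,8}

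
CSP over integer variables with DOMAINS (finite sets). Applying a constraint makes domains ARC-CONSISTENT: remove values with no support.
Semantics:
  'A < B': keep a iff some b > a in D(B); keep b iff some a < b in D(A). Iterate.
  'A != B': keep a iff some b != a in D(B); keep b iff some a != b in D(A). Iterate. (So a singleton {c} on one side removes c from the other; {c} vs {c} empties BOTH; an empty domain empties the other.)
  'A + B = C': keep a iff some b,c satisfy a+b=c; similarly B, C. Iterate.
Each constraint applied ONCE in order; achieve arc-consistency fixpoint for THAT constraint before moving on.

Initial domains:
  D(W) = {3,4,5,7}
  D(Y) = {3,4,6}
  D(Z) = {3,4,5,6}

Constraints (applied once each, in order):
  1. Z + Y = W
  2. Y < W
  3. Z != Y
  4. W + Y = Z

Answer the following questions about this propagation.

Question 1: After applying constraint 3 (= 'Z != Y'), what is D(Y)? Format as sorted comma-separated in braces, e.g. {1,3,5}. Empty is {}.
Answer: {3,4}

Derivation:
Constraint 1 (Z + Y = W) on D(Z)={3,4,5,6} D(Y)={3,4,6} D(W)={3,4,5,7}: Z {3,4,5,6}->{3,4}; Y {3,4,6}->{3,4}; W {3,4,5,7}->{7}
Constraint 2 (Y < W) on D(Y)={3,4} D(W)={7}: no change
Constraint 3 (Z != Y) on D(Z)={3,4} D(Y)={3,4}: no change
So after constraint 3: D(Y) = {3,4}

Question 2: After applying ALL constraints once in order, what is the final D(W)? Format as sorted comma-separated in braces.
Constraint 1 (Z + Y = W) on D(Z)={3,4,5,6} D(Y)={3,4,6} D(W)={3,4,5,7}: Z {3,4,5,6}->{3,4}; Y {3,4,6}->{3,4}; W {3,4,5,7}->{7}
Constraint 2 (Y < W) on D(Y)={3,4} D(W)={7}: no change
Constraint 3 (Z != Y) on D(Z)={3,4} D(Y)={3,4}: no change
Constraint 4 (W + Y = Z) on D(W)={7} D(Y)={3,4} D(Z)={3,4}: W {7}->{}; Y {3,4}->{}; Z {3,4}->{}
So after all 4 constraints: D(W) = {}

Answer: {}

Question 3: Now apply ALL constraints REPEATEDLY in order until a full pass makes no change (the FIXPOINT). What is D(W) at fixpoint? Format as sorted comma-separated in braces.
pass 0 (initial): D(W)={3,4,5,7}
pass 1: W {3,4,5,7}->{}; Y {3,4,6}->{}; Z {3,4,5,6}->{}
pass 2: no change
Fixpoint after 2 passes: D(W) = {}

Answer: {}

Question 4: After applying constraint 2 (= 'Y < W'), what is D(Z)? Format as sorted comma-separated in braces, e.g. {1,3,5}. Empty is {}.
Constraint 1 (Z + Y = W) on D(Z)={3,4,5,6} D(Y)={3,4,6} D(W)={3,4,5,7}: Z {3,4,5,6}->{3,4}; Y {3,4,6}->{3,4}; W {3,4,5,7}->{7}
Constraint 2 (Y < W) on D(Y)={3,4} D(W)={7}: no change
So after constraint 2: D(Z) = {3,4}

Answer: {3,4}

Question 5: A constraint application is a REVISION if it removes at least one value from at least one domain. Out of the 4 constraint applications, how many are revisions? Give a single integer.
Answer: 2

Derivation:
Constraint 1 (Z + Y = W) on D(Z)={3,4,5,6} D(Y)={3,4,6} D(W)={3,4,5,7}: Z {3,4,5,6}->{3,4}; Y {3,4,6}->{3,4}; W {3,4,5,7}->{7} => REVISION
Constraint 2 (Y < W) on D(Y)={3,4} D(W)={7}: no change => not a revision
Constraint 3 (Z != Y) on D(Z)={3,4} D(Y)={3,4}: no change => not a revision
Constraint 4 (W + Y = Z) on D(W)={7} D(Y)={3,4} D(Z)={3,4}: W {7}->{}; Y {3,4}->{}; Z {3,4}->{} => REVISION
Total revisions = 2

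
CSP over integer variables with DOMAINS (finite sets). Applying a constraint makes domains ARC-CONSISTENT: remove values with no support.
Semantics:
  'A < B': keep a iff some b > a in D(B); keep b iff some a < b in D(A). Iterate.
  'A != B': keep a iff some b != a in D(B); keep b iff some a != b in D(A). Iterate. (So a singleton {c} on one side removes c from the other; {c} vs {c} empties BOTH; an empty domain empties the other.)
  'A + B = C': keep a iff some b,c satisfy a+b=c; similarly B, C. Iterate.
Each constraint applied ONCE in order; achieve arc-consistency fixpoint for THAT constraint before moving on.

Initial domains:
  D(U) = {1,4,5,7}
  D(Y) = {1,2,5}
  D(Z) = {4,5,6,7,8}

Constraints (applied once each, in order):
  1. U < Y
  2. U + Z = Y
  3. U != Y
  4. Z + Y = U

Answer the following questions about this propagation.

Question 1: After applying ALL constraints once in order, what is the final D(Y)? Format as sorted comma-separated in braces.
Answer: {}

Derivation:
Constraint 1 (U < Y) on D(U)={1,4,5,7} D(Y)={1,2,5}: U {1,4,5,7}->{1,4}; Y {1,2,5}->{2,5}
Constraint 2 (U + Z = Y) on D(U)={1,4} D(Z)={4,5,6,7,8} D(Y)={2,5}: U {1,4}->{1}; Z {4,5,6,7,8}->{4}; Y {2,5}->{5}
Constraint 3 (U != Y) on D(U)={1} D(Y)={5}: no change
Constraint 4 (Z + Y = U) on D(Z)={4} D(Y)={5} D(U)={1}: Z {4}->{}; Y {5}->{}; U {1}->{}
So after all 4 constraints: D(Y) = {}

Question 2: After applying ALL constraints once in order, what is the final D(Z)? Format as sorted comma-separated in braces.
Constraint 1 (U < Y) on D(U)={1,4,5,7} D(Y)={1,2,5}: U {1,4,5,7}->{1,4}; Y {1,2,5}->{2,5}
Constraint 2 (U + Z = Y) on D(U)={1,4} D(Z)={4,5,6,7,8} D(Y)={2,5}: U {1,4}->{1}; Z {4,5,6,7,8}->{4}; Y {2,5}->{5}
Constraint 3 (U != Y) on D(U)={1} D(Y)={5}: no change
Constraint 4 (Z + Y = U) on D(Z)={4} D(Y)={5} D(U)={1}: Z {4}->{}; Y {5}->{}; U {1}->{}
So after all 4 constraints: D(Z) = {}

Answer: {}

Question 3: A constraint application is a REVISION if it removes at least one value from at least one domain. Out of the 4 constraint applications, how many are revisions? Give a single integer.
Constraint 1 (U < Y) on D(U)={1,4,5,7} D(Y)={1,2,5}: U {1,4,5,7}->{1,4}; Y {1,2,5}->{2,5} => REVISION
Constraint 2 (U + Z = Y) on D(U)={1,4} D(Z)={4,5,6,7,8} D(Y)={2,5}: U {1,4}->{1}; Z {4,5,6,7,8}->{4}; Y {2,5}->{5} => REVISION
Constraint 3 (U != Y) on D(U)={1} D(Y)={5}: no change => not a revision
Constraint 4 (Z + Y = U) on D(Z)={4} D(Y)={5} D(U)={1}: Z {4}->{}; Y {5}->{}; U {1}->{} => REVISION
Total revisions = 3

Answer: 3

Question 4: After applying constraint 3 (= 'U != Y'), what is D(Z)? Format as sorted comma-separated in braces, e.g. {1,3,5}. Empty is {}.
Constraint 1 (U < Y) on D(U)={1,4,5,7} D(Y)={1,2,5}: U {1,4,5,7}->{1,4}; Y {1,2,5}->{2,5}
Constraint 2 (U + Z = Y) on D(U)={1,4} D(Z)={4,5,6,7,8} D(Y)={2,5}: U {1,4}->{1}; Z {4,5,6,7,8}->{4}; Y {2,5}->{5}
Constraint 3 (U != Y) on D(U)={1} D(Y)={5}: no change
So after constraint 3: D(Z) = {4}

Answer: {4}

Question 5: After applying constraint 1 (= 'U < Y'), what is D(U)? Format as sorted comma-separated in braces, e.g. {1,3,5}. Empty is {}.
Constraint 1 (U < Y) on D(U)={1,4,5,7} D(Y)={1,2,5}: U {1,4,5,7}->{1,4}; Y {1,2,5}->{2,5}
So after constraint 1: D(U) = {1,4}

Answer: {1,4}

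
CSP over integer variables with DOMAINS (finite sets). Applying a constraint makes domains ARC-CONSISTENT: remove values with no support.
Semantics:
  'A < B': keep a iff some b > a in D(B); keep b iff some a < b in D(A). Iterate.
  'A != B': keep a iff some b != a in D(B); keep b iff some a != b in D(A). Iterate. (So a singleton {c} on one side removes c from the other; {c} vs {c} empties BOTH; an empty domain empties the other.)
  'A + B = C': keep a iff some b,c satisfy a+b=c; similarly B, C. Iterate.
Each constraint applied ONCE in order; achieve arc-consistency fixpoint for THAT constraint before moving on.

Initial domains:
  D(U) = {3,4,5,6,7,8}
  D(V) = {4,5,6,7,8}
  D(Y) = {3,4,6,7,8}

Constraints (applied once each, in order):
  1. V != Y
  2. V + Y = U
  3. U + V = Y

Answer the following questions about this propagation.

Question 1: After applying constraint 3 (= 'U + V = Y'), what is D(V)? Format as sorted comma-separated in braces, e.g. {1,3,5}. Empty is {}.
Constraint 1 (V != Y) on D(V)={4,5,6,7,8} D(Y)={3,4,6,7,8}: no change
Constraint 2 (V + Y = U) on D(V)={4,5,6,7,8} D(Y)={3,4,6,7,8} D(U)={3,4,5,6,7,8}: V {4,5,6,7,8}->{4,5}; Y {3,4,6,7,8}->{3,4}; U {3,4,5,6,7,8}->{7,8}
Constraint 3 (U + V = Y) on D(U)={7,8} D(V)={4,5} D(Y)={3,4}: U {7,8}->{}; V {4,5}->{}; Y {3,4}->{}
So after constraint 3: D(V) = {}

Answer: {}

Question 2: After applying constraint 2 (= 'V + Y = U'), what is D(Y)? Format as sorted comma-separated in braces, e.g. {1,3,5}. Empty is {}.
Constraint 1 (V != Y) on D(V)={4,5,6,7,8} D(Y)={3,4,6,7,8}: no change
Constraint 2 (V + Y = U) on D(V)={4,5,6,7,8} D(Y)={3,4,6,7,8} D(U)={3,4,5,6,7,8}: V {4,5,6,7,8}->{4,5}; Y {3,4,6,7,8}->{3,4}; U {3,4,5,6,7,8}->{7,8}
So after constraint 2: D(Y) = {3,4}

Answer: {3,4}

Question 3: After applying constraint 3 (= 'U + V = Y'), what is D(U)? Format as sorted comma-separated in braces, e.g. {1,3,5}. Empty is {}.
Answer: {}

Derivation:
Constraint 1 (V != Y) on D(V)={4,5,6,7,8} D(Y)={3,4,6,7,8}: no change
Constraint 2 (V + Y = U) on D(V)={4,5,6,7,8} D(Y)={3,4,6,7,8} D(U)={3,4,5,6,7,8}: V {4,5,6,7,8}->{4,5}; Y {3,4,6,7,8}->{3,4}; U {3,4,5,6,7,8}->{7,8}
Constraint 3 (U + V = Y) on D(U)={7,8} D(V)={4,5} D(Y)={3,4}: U {7,8}->{}; V {4,5}->{}; Y {3,4}->{}
So after constraint 3: D(U) = {}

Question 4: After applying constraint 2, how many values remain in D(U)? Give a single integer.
Answer: 2

Derivation:
Constraint 1 (V != Y) on D(V)={4,5,6,7,8} D(Y)={3,4,6,7,8}: no change
Constraint 2 (V + Y = U) on D(V)={4,5,6,7,8} D(Y)={3,4,6,7,8} D(U)={3,4,5,6,7,8}: V {4,5,6,7,8}->{4,5}; Y {3,4,6,7,8}->{3,4}; U {3,4,5,6,7,8}->{7,8}
So after constraint 2: D(U)={7,8}, size = 2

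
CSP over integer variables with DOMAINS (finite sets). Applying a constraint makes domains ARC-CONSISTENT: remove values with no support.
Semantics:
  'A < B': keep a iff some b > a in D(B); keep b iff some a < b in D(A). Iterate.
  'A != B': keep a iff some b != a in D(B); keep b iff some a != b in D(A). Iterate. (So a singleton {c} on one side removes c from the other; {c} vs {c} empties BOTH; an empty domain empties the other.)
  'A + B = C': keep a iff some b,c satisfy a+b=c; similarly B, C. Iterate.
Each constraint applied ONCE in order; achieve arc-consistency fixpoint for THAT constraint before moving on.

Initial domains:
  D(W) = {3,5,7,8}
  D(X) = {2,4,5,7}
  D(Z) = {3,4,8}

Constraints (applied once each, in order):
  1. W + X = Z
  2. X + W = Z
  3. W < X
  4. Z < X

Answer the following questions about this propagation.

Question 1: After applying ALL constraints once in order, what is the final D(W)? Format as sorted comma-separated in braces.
Constraint 1 (W + X = Z) on D(W)={3,5,7,8} D(X)={2,4,5,7} D(Z)={3,4,8}: W {3,5,7,8}->{3}; X {2,4,5,7}->{5}; Z {3,4,8}->{8}
Constraint 2 (X + W = Z) on D(X)={5} D(W)={3} D(Z)={8}: no change
Constraint 3 (W < X) on D(W)={3} D(X)={5}: no change
Constraint 4 (Z < X) on D(Z)={8} D(X)={5}: Z {8}->{}; X {5}->{}
So after all 4 constraints: D(W) = {3}

Answer: {3}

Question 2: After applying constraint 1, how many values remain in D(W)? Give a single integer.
Answer: 1

Derivation:
Constraint 1 (W + X = Z) on D(W)={3,5,7,8} D(X)={2,4,5,7} D(Z)={3,4,8}: W {3,5,7,8}->{3}; X {2,4,5,7}->{5}; Z {3,4,8}->{8}
So after constraint 1: D(W)={3}, size = 1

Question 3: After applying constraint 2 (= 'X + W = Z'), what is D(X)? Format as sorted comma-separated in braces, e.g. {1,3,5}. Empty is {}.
Answer: {5}

Derivation:
Constraint 1 (W + X = Z) on D(W)={3,5,7,8} D(X)={2,4,5,7} D(Z)={3,4,8}: W {3,5,7,8}->{3}; X {2,4,5,7}->{5}; Z {3,4,8}->{8}
Constraint 2 (X + W = Z) on D(X)={5} D(W)={3} D(Z)={8}: no change
So after constraint 2: D(X) = {5}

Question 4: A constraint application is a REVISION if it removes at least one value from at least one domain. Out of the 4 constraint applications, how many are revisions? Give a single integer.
Constraint 1 (W + X = Z) on D(W)={3,5,7,8} D(X)={2,4,5,7} D(Z)={3,4,8}: W {3,5,7,8}->{3}; X {2,4,5,7}->{5}; Z {3,4,8}->{8} => REVISION
Constraint 2 (X + W = Z) on D(X)={5} D(W)={3} D(Z)={8}: no change => not a revision
Constraint 3 (W < X) on D(W)={3} D(X)={5}: no change => not a revision
Constraint 4 (Z < X) on D(Z)={8} D(X)={5}: Z {8}->{}; X {5}->{} => REVISION
Total revisions = 2

Answer: 2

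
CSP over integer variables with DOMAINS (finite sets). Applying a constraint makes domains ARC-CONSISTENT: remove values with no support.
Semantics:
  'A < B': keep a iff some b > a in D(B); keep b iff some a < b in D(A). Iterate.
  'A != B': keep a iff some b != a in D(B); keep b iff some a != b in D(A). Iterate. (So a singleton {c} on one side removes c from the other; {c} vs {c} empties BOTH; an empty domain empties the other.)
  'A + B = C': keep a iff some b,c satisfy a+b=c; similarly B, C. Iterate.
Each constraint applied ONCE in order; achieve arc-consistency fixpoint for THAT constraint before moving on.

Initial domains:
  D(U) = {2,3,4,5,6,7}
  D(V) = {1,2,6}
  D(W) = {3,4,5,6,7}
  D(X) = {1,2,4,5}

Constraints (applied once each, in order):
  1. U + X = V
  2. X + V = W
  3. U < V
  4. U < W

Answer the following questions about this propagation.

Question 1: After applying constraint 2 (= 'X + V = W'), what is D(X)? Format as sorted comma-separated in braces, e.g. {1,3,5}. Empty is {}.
Constraint 1 (U + X = V) on D(U)={2,3,4,5,6,7} D(X)={1,2,4,5} D(V)={1,2,6}: U {2,3,4,5,6,7}->{2,4,5}; X {1,2,4,5}->{1,2,4}; V {1,2,6}->{6}
Constraint 2 (X + V = W) on D(X)={1,2,4} D(V)={6} D(W)={3,4,5,6,7}: X {1,2,4}->{1}; W {3,4,5,6,7}->{7}
So after constraint 2: D(X) = {1}

Answer: {1}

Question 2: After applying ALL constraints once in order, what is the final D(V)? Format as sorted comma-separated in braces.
Answer: {6}

Derivation:
Constraint 1 (U + X = V) on D(U)={2,3,4,5,6,7} D(X)={1,2,4,5} D(V)={1,2,6}: U {2,3,4,5,6,7}->{2,4,5}; X {1,2,4,5}->{1,2,4}; V {1,2,6}->{6}
Constraint 2 (X + V = W) on D(X)={1,2,4} D(V)={6} D(W)={3,4,5,6,7}: X {1,2,4}->{1}; W {3,4,5,6,7}->{7}
Constraint 3 (U < V) on D(U)={2,4,5} D(V)={6}: no change
Constraint 4 (U < W) on D(U)={2,4,5} D(W)={7}: no change
So after all 4 constraints: D(V) = {6}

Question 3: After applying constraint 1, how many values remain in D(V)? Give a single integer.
Constraint 1 (U + X = V) on D(U)={2,3,4,5,6,7} D(X)={1,2,4,5} D(V)={1,2,6}: U {2,3,4,5,6,7}->{2,4,5}; X {1,2,4,5}->{1,2,4}; V {1,2,6}->{6}
So after constraint 1: D(V)={6}, size = 1

Answer: 1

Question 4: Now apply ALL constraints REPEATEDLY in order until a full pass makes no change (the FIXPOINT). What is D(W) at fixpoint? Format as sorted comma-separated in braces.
pass 0 (initial): D(W)={3,4,5,6,7}
pass 1: U {2,3,4,5,6,7}->{2,4,5}; V {1,2,6}->{6}; W {3,4,5,6,7}->{7}; X {1,2,4,5}->{1}
pass 2: U {2,4,5}->{5}
pass 3: no change
Fixpoint after 3 passes: D(W) = {7}

Answer: {7}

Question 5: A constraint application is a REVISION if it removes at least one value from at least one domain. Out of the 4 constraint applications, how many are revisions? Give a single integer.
Answer: 2

Derivation:
Constraint 1 (U + X = V) on D(U)={2,3,4,5,6,7} D(X)={1,2,4,5} D(V)={1,2,6}: U {2,3,4,5,6,7}->{2,4,5}; X {1,2,4,5}->{1,2,4}; V {1,2,6}->{6} => REVISION
Constraint 2 (X + V = W) on D(X)={1,2,4} D(V)={6} D(W)={3,4,5,6,7}: X {1,2,4}->{1}; W {3,4,5,6,7}->{7} => REVISION
Constraint 3 (U < V) on D(U)={2,4,5} D(V)={6}: no change => not a revision
Constraint 4 (U < W) on D(U)={2,4,5} D(W)={7}: no change => not a revision
Total revisions = 2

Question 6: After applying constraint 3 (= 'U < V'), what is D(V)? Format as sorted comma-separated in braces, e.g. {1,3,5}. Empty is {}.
Answer: {6}

Derivation:
Constraint 1 (U + X = V) on D(U)={2,3,4,5,6,7} D(X)={1,2,4,5} D(V)={1,2,6}: U {2,3,4,5,6,7}->{2,4,5}; X {1,2,4,5}->{1,2,4}; V {1,2,6}->{6}
Constraint 2 (X + V = W) on D(X)={1,2,4} D(V)={6} D(W)={3,4,5,6,7}: X {1,2,4}->{1}; W {3,4,5,6,7}->{7}
Constraint 3 (U < V) on D(U)={2,4,5} D(V)={6}: no change
So after constraint 3: D(V) = {6}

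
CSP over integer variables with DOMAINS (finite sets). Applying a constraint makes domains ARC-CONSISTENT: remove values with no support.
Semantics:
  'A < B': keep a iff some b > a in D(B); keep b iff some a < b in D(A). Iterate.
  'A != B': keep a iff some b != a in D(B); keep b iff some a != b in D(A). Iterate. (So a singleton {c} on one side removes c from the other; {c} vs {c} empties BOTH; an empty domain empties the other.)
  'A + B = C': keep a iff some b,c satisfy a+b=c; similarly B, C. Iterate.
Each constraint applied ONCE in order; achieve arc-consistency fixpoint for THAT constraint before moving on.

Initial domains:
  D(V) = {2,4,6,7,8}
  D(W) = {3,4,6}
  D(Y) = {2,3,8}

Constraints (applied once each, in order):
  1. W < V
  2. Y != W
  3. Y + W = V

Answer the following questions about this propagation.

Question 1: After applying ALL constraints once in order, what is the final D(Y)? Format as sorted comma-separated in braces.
Constraint 1 (W < V) on D(W)={3,4,6} D(V)={2,4,6,7,8}: V {2,4,6,7,8}->{4,6,7,8}
Constraint 2 (Y != W) on D(Y)={2,3,8} D(W)={3,4,6}: no change
Constraint 3 (Y + W = V) on D(Y)={2,3,8} D(W)={3,4,6} D(V)={4,6,7,8}: Y {2,3,8}->{2,3}; V {4,6,7,8}->{6,7,8}
So after all 3 constraints: D(Y) = {2,3}

Answer: {2,3}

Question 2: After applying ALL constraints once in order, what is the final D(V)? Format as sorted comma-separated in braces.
Constraint 1 (W < V) on D(W)={3,4,6} D(V)={2,4,6,7,8}: V {2,4,6,7,8}->{4,6,7,8}
Constraint 2 (Y != W) on D(Y)={2,3,8} D(W)={3,4,6}: no change
Constraint 3 (Y + W = V) on D(Y)={2,3,8} D(W)={3,4,6} D(V)={4,6,7,8}: Y {2,3,8}->{2,3}; V {4,6,7,8}->{6,7,8}
So after all 3 constraints: D(V) = {6,7,8}

Answer: {6,7,8}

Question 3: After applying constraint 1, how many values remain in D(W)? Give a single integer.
Answer: 3

Derivation:
Constraint 1 (W < V) on D(W)={3,4,6} D(V)={2,4,6,7,8}: V {2,4,6,7,8}->{4,6,7,8}
So after constraint 1: D(W)={3,4,6}, size = 3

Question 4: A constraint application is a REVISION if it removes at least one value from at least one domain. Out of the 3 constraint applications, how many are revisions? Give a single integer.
Constraint 1 (W < V) on D(W)={3,4,6} D(V)={2,4,6,7,8}: V {2,4,6,7,8}->{4,6,7,8} => REVISION
Constraint 2 (Y != W) on D(Y)={2,3,8} D(W)={3,4,6}: no change => not a revision
Constraint 3 (Y + W = V) on D(Y)={2,3,8} D(W)={3,4,6} D(V)={4,6,7,8}: Y {2,3,8}->{2,3}; V {4,6,7,8}->{6,7,8} => REVISION
Total revisions = 2

Answer: 2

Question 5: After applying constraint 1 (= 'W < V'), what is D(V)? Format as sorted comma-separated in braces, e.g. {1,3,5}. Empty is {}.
Answer: {4,6,7,8}

Derivation:
Constraint 1 (W < V) on D(W)={3,4,6} D(V)={2,4,6,7,8}: V {2,4,6,7,8}->{4,6,7,8}
So after constraint 1: D(V) = {4,6,7,8}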